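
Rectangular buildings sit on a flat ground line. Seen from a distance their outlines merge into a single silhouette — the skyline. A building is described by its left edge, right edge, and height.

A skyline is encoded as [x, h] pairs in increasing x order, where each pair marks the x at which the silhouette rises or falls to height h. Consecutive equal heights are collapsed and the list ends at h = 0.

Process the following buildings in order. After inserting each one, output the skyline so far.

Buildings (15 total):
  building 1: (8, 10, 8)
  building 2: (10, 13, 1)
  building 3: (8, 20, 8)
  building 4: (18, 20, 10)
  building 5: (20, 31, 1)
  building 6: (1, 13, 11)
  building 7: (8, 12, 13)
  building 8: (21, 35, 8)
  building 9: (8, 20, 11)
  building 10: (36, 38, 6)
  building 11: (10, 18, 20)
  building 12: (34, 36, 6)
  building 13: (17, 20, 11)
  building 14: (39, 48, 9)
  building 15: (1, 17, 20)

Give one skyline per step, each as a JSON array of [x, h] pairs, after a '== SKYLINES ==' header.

== SKYLINES ==
[[8,8],[10,0]]
[[8,8],[10,1],[13,0]]
[[8,8],[20,0]]
[[8,8],[18,10],[20,0]]
[[8,8],[18,10],[20,1],[31,0]]
[[1,11],[13,8],[18,10],[20,1],[31,0]]
[[1,11],[8,13],[12,11],[13,8],[18,10],[20,1],[31,0]]
[[1,11],[8,13],[12,11],[13,8],[18,10],[20,1],[21,8],[35,0]]
[[1,11],[8,13],[12,11],[20,1],[21,8],[35,0]]
[[1,11],[8,13],[12,11],[20,1],[21,8],[35,0],[36,6],[38,0]]
[[1,11],[8,13],[10,20],[18,11],[20,1],[21,8],[35,0],[36,6],[38,0]]
[[1,11],[8,13],[10,20],[18,11],[20,1],[21,8],[35,6],[38,0]]
[[1,11],[8,13],[10,20],[18,11],[20,1],[21,8],[35,6],[38,0]]
[[1,11],[8,13],[10,20],[18,11],[20,1],[21,8],[35,6],[38,0],[39,9],[48,0]]
[[1,20],[18,11],[20,1],[21,8],[35,6],[38,0],[39,9],[48,0]]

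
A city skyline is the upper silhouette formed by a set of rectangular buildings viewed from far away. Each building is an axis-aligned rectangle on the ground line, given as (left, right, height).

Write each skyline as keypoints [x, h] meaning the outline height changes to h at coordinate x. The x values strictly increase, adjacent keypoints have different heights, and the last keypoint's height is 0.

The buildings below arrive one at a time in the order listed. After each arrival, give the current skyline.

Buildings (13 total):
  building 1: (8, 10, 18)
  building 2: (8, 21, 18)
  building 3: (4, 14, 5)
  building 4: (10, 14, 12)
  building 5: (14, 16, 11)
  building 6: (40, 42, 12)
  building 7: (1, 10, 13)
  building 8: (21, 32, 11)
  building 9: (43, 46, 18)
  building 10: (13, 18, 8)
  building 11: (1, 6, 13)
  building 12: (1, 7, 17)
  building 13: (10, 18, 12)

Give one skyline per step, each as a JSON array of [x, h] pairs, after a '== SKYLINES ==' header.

== SKYLINES ==
[[8,18],[10,0]]
[[8,18],[21,0]]
[[4,5],[8,18],[21,0]]
[[4,5],[8,18],[21,0]]
[[4,5],[8,18],[21,0]]
[[4,5],[8,18],[21,0],[40,12],[42,0]]
[[1,13],[8,18],[21,0],[40,12],[42,0]]
[[1,13],[8,18],[21,11],[32,0],[40,12],[42,0]]
[[1,13],[8,18],[21,11],[32,0],[40,12],[42,0],[43,18],[46,0]]
[[1,13],[8,18],[21,11],[32,0],[40,12],[42,0],[43,18],[46,0]]
[[1,13],[8,18],[21,11],[32,0],[40,12],[42,0],[43,18],[46,0]]
[[1,17],[7,13],[8,18],[21,11],[32,0],[40,12],[42,0],[43,18],[46,0]]
[[1,17],[7,13],[8,18],[21,11],[32,0],[40,12],[42,0],[43,18],[46,0]]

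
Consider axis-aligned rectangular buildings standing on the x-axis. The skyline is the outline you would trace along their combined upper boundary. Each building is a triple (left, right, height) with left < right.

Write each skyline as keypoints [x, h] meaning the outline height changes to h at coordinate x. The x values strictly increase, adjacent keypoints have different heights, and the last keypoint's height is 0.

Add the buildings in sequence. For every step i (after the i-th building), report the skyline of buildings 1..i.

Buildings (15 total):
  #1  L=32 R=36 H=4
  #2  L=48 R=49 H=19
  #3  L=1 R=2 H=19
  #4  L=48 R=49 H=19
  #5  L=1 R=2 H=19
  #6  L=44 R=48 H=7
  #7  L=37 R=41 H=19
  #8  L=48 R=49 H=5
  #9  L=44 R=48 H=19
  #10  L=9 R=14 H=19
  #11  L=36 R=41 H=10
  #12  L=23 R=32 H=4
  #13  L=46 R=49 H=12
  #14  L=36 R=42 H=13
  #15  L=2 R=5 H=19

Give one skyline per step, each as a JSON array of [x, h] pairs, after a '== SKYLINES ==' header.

== SKYLINES ==
[[32,4],[36,0]]
[[32,4],[36,0],[48,19],[49,0]]
[[1,19],[2,0],[32,4],[36,0],[48,19],[49,0]]
[[1,19],[2,0],[32,4],[36,0],[48,19],[49,0]]
[[1,19],[2,0],[32,4],[36,0],[48,19],[49,0]]
[[1,19],[2,0],[32,4],[36,0],[44,7],[48,19],[49,0]]
[[1,19],[2,0],[32,4],[36,0],[37,19],[41,0],[44,7],[48,19],[49,0]]
[[1,19],[2,0],[32,4],[36,0],[37,19],[41,0],[44,7],[48,19],[49,0]]
[[1,19],[2,0],[32,4],[36,0],[37,19],[41,0],[44,19],[49,0]]
[[1,19],[2,0],[9,19],[14,0],[32,4],[36,0],[37,19],[41,0],[44,19],[49,0]]
[[1,19],[2,0],[9,19],[14,0],[32,4],[36,10],[37,19],[41,0],[44,19],[49,0]]
[[1,19],[2,0],[9,19],[14,0],[23,4],[36,10],[37,19],[41,0],[44,19],[49,0]]
[[1,19],[2,0],[9,19],[14,0],[23,4],[36,10],[37,19],[41,0],[44,19],[49,0]]
[[1,19],[2,0],[9,19],[14,0],[23,4],[36,13],[37,19],[41,13],[42,0],[44,19],[49,0]]
[[1,19],[5,0],[9,19],[14,0],[23,4],[36,13],[37,19],[41,13],[42,0],[44,19],[49,0]]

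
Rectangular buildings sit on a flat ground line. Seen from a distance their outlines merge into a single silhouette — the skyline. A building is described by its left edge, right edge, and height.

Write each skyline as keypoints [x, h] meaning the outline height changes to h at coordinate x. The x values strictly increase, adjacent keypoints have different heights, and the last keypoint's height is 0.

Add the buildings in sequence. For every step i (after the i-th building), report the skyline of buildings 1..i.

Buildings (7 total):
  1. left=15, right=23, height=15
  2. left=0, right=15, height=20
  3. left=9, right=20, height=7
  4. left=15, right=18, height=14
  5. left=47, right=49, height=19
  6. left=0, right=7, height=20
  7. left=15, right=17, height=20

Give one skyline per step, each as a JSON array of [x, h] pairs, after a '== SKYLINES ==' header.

== SKYLINES ==
[[15,15],[23,0]]
[[0,20],[15,15],[23,0]]
[[0,20],[15,15],[23,0]]
[[0,20],[15,15],[23,0]]
[[0,20],[15,15],[23,0],[47,19],[49,0]]
[[0,20],[15,15],[23,0],[47,19],[49,0]]
[[0,20],[17,15],[23,0],[47,19],[49,0]]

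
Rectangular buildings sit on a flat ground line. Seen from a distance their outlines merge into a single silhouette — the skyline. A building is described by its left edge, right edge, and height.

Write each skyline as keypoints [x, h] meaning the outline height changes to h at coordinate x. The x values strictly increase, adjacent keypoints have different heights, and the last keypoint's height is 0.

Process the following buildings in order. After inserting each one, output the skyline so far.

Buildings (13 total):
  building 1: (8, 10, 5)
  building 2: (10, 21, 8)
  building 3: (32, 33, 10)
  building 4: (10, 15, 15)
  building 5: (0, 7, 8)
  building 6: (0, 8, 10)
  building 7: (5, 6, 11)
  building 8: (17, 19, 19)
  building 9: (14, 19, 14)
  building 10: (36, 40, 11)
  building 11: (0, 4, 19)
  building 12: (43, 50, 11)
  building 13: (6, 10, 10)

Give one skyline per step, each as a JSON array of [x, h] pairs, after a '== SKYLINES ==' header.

== SKYLINES ==
[[8,5],[10,0]]
[[8,5],[10,8],[21,0]]
[[8,5],[10,8],[21,0],[32,10],[33,0]]
[[8,5],[10,15],[15,8],[21,0],[32,10],[33,0]]
[[0,8],[7,0],[8,5],[10,15],[15,8],[21,0],[32,10],[33,0]]
[[0,10],[8,5],[10,15],[15,8],[21,0],[32,10],[33,0]]
[[0,10],[5,11],[6,10],[8,5],[10,15],[15,8],[21,0],[32,10],[33,0]]
[[0,10],[5,11],[6,10],[8,5],[10,15],[15,8],[17,19],[19,8],[21,0],[32,10],[33,0]]
[[0,10],[5,11],[6,10],[8,5],[10,15],[15,14],[17,19],[19,8],[21,0],[32,10],[33,0]]
[[0,10],[5,11],[6,10],[8,5],[10,15],[15,14],[17,19],[19,8],[21,0],[32,10],[33,0],[36,11],[40,0]]
[[0,19],[4,10],[5,11],[6,10],[8,5],[10,15],[15,14],[17,19],[19,8],[21,0],[32,10],[33,0],[36,11],[40,0]]
[[0,19],[4,10],[5,11],[6,10],[8,5],[10,15],[15,14],[17,19],[19,8],[21,0],[32,10],[33,0],[36,11],[40,0],[43,11],[50,0]]
[[0,19],[4,10],[5,11],[6,10],[10,15],[15,14],[17,19],[19,8],[21,0],[32,10],[33,0],[36,11],[40,0],[43,11],[50,0]]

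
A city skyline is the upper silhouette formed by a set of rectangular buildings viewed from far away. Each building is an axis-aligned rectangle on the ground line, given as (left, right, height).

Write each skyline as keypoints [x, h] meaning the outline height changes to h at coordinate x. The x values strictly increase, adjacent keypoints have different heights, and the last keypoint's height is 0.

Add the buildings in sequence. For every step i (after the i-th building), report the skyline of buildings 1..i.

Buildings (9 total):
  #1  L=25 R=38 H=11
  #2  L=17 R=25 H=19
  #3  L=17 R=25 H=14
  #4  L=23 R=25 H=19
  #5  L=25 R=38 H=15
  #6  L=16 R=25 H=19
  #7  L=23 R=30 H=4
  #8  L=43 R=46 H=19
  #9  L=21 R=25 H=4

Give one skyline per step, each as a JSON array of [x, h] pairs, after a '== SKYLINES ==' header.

== SKYLINES ==
[[25,11],[38,0]]
[[17,19],[25,11],[38,0]]
[[17,19],[25,11],[38,0]]
[[17,19],[25,11],[38,0]]
[[17,19],[25,15],[38,0]]
[[16,19],[25,15],[38,0]]
[[16,19],[25,15],[38,0]]
[[16,19],[25,15],[38,0],[43,19],[46,0]]
[[16,19],[25,15],[38,0],[43,19],[46,0]]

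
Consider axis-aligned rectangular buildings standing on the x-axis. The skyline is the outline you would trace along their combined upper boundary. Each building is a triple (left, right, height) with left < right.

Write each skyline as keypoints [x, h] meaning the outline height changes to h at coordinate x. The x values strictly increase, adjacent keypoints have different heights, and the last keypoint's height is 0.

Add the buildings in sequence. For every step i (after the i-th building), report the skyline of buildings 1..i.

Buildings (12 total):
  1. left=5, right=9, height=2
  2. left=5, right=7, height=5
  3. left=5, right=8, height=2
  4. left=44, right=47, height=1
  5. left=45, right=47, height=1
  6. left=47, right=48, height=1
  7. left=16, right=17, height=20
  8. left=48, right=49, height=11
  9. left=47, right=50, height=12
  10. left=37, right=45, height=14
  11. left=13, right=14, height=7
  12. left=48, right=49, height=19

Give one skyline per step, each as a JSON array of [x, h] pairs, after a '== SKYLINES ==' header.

== SKYLINES ==
[[5,2],[9,0]]
[[5,5],[7,2],[9,0]]
[[5,5],[7,2],[9,0]]
[[5,5],[7,2],[9,0],[44,1],[47,0]]
[[5,5],[7,2],[9,0],[44,1],[47,0]]
[[5,5],[7,2],[9,0],[44,1],[48,0]]
[[5,5],[7,2],[9,0],[16,20],[17,0],[44,1],[48,0]]
[[5,5],[7,2],[9,0],[16,20],[17,0],[44,1],[48,11],[49,0]]
[[5,5],[7,2],[9,0],[16,20],[17,0],[44,1],[47,12],[50,0]]
[[5,5],[7,2],[9,0],[16,20],[17,0],[37,14],[45,1],[47,12],[50,0]]
[[5,5],[7,2],[9,0],[13,7],[14,0],[16,20],[17,0],[37,14],[45,1],[47,12],[50,0]]
[[5,5],[7,2],[9,0],[13,7],[14,0],[16,20],[17,0],[37,14],[45,1],[47,12],[48,19],[49,12],[50,0]]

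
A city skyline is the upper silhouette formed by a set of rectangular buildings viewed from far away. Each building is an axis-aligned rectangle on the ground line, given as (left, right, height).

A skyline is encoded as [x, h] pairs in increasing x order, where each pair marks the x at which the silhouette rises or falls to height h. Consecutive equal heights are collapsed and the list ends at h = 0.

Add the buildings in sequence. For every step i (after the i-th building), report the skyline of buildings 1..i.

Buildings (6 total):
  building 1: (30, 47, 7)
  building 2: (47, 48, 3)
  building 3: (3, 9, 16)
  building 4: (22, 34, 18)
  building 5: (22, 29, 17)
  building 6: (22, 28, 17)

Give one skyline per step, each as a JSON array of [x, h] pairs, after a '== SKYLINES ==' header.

== SKYLINES ==
[[30,7],[47,0]]
[[30,7],[47,3],[48,0]]
[[3,16],[9,0],[30,7],[47,3],[48,0]]
[[3,16],[9,0],[22,18],[34,7],[47,3],[48,0]]
[[3,16],[9,0],[22,18],[34,7],[47,3],[48,0]]
[[3,16],[9,0],[22,18],[34,7],[47,3],[48,0]]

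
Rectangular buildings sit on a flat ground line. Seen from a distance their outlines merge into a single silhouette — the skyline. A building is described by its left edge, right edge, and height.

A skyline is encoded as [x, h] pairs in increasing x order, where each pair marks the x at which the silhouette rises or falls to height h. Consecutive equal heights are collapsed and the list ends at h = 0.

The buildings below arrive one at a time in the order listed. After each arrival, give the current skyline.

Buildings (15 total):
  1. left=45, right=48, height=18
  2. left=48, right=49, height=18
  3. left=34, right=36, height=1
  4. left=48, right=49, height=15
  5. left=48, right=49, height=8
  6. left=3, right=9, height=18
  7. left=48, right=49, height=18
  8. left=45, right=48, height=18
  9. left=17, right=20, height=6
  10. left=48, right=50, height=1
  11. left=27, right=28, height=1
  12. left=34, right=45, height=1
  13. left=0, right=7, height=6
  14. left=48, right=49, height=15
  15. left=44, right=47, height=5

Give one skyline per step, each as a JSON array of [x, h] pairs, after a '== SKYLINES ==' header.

== SKYLINES ==
[[45,18],[48,0]]
[[45,18],[49,0]]
[[34,1],[36,0],[45,18],[49,0]]
[[34,1],[36,0],[45,18],[49,0]]
[[34,1],[36,0],[45,18],[49,0]]
[[3,18],[9,0],[34,1],[36,0],[45,18],[49,0]]
[[3,18],[9,0],[34,1],[36,0],[45,18],[49,0]]
[[3,18],[9,0],[34,1],[36,0],[45,18],[49,0]]
[[3,18],[9,0],[17,6],[20,0],[34,1],[36,0],[45,18],[49,0]]
[[3,18],[9,0],[17,6],[20,0],[34,1],[36,0],[45,18],[49,1],[50,0]]
[[3,18],[9,0],[17,6],[20,0],[27,1],[28,0],[34,1],[36,0],[45,18],[49,1],[50,0]]
[[3,18],[9,0],[17,6],[20,0],[27,1],[28,0],[34,1],[45,18],[49,1],[50,0]]
[[0,6],[3,18],[9,0],[17,6],[20,0],[27,1],[28,0],[34,1],[45,18],[49,1],[50,0]]
[[0,6],[3,18],[9,0],[17,6],[20,0],[27,1],[28,0],[34,1],[45,18],[49,1],[50,0]]
[[0,6],[3,18],[9,0],[17,6],[20,0],[27,1],[28,0],[34,1],[44,5],[45,18],[49,1],[50,0]]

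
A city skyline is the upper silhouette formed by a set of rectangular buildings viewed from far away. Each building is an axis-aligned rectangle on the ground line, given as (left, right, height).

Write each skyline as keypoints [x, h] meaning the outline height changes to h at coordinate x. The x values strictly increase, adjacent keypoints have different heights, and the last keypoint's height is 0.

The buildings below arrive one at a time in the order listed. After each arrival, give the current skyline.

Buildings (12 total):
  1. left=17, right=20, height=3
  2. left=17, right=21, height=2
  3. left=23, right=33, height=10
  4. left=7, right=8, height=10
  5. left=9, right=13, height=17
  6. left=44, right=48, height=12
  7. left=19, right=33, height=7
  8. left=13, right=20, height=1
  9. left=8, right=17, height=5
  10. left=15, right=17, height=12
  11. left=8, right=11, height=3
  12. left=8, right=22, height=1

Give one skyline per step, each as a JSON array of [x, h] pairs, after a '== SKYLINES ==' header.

== SKYLINES ==
[[17,3],[20,0]]
[[17,3],[20,2],[21,0]]
[[17,3],[20,2],[21,0],[23,10],[33,0]]
[[7,10],[8,0],[17,3],[20,2],[21,0],[23,10],[33,0]]
[[7,10],[8,0],[9,17],[13,0],[17,3],[20,2],[21,0],[23,10],[33,0]]
[[7,10],[8,0],[9,17],[13,0],[17,3],[20,2],[21,0],[23,10],[33,0],[44,12],[48,0]]
[[7,10],[8,0],[9,17],[13,0],[17,3],[19,7],[23,10],[33,0],[44,12],[48,0]]
[[7,10],[8,0],[9,17],[13,1],[17,3],[19,7],[23,10],[33,0],[44,12],[48,0]]
[[7,10],[8,5],[9,17],[13,5],[17,3],[19,7],[23,10],[33,0],[44,12],[48,0]]
[[7,10],[8,5],[9,17],[13,5],[15,12],[17,3],[19,7],[23,10],[33,0],[44,12],[48,0]]
[[7,10],[8,5],[9,17],[13,5],[15,12],[17,3],[19,7],[23,10],[33,0],[44,12],[48,0]]
[[7,10],[8,5],[9,17],[13,5],[15,12],[17,3],[19,7],[23,10],[33,0],[44,12],[48,0]]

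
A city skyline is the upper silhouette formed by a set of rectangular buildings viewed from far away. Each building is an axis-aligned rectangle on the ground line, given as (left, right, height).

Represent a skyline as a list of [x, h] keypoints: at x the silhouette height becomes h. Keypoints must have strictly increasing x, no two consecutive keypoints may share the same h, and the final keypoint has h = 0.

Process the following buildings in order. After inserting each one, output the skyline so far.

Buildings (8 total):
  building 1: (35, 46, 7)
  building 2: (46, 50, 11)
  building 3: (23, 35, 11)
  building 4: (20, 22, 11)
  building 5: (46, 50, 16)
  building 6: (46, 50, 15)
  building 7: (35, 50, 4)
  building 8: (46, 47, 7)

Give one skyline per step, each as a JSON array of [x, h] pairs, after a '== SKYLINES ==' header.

== SKYLINES ==
[[35,7],[46,0]]
[[35,7],[46,11],[50,0]]
[[23,11],[35,7],[46,11],[50,0]]
[[20,11],[22,0],[23,11],[35,7],[46,11],[50,0]]
[[20,11],[22,0],[23,11],[35,7],[46,16],[50,0]]
[[20,11],[22,0],[23,11],[35,7],[46,16],[50,0]]
[[20,11],[22,0],[23,11],[35,7],[46,16],[50,0]]
[[20,11],[22,0],[23,11],[35,7],[46,16],[50,0]]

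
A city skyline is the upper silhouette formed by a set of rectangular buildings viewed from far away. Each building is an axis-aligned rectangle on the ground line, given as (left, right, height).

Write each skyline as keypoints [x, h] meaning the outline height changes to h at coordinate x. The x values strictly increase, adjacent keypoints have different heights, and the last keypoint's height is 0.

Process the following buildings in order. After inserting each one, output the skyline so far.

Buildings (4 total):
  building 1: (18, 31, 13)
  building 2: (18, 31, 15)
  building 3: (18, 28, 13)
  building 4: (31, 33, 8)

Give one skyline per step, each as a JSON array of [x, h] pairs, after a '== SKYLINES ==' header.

== SKYLINES ==
[[18,13],[31,0]]
[[18,15],[31,0]]
[[18,15],[31,0]]
[[18,15],[31,8],[33,0]]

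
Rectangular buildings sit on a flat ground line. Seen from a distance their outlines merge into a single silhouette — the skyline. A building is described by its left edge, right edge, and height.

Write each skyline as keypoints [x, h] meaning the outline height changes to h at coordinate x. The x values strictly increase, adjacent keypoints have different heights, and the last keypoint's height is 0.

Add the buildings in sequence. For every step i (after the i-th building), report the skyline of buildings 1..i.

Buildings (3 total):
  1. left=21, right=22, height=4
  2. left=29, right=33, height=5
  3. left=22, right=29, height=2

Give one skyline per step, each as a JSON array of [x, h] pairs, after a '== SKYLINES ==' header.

== SKYLINES ==
[[21,4],[22,0]]
[[21,4],[22,0],[29,5],[33,0]]
[[21,4],[22,2],[29,5],[33,0]]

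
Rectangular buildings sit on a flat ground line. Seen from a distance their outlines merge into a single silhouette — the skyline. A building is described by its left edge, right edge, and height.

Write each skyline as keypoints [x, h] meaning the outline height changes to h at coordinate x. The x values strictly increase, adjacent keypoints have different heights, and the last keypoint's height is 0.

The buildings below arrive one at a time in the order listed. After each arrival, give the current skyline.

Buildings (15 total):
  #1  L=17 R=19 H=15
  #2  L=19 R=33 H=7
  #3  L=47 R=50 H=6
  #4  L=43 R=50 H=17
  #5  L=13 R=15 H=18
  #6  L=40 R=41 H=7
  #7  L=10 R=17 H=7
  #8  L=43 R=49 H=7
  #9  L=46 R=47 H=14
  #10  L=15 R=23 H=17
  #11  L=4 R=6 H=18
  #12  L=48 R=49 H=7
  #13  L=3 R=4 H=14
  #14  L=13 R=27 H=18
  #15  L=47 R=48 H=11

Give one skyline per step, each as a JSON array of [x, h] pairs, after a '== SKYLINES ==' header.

== SKYLINES ==
[[17,15],[19,0]]
[[17,15],[19,7],[33,0]]
[[17,15],[19,7],[33,0],[47,6],[50,0]]
[[17,15],[19,7],[33,0],[43,17],[50,0]]
[[13,18],[15,0],[17,15],[19,7],[33,0],[43,17],[50,0]]
[[13,18],[15,0],[17,15],[19,7],[33,0],[40,7],[41,0],[43,17],[50,0]]
[[10,7],[13,18],[15,7],[17,15],[19,7],[33,0],[40,7],[41,0],[43,17],[50,0]]
[[10,7],[13,18],[15,7],[17,15],[19,7],[33,0],[40,7],[41,0],[43,17],[50,0]]
[[10,7],[13,18],[15,7],[17,15],[19,7],[33,0],[40,7],[41,0],[43,17],[50,0]]
[[10,7],[13,18],[15,17],[23,7],[33,0],[40,7],[41,0],[43,17],[50,0]]
[[4,18],[6,0],[10,7],[13,18],[15,17],[23,7],[33,0],[40,7],[41,0],[43,17],[50,0]]
[[4,18],[6,0],[10,7],[13,18],[15,17],[23,7],[33,0],[40,7],[41,0],[43,17],[50,0]]
[[3,14],[4,18],[6,0],[10,7],[13,18],[15,17],[23,7],[33,0],[40,7],[41,0],[43,17],[50,0]]
[[3,14],[4,18],[6,0],[10,7],[13,18],[27,7],[33,0],[40,7],[41,0],[43,17],[50,0]]
[[3,14],[4,18],[6,0],[10,7],[13,18],[27,7],[33,0],[40,7],[41,0],[43,17],[50,0]]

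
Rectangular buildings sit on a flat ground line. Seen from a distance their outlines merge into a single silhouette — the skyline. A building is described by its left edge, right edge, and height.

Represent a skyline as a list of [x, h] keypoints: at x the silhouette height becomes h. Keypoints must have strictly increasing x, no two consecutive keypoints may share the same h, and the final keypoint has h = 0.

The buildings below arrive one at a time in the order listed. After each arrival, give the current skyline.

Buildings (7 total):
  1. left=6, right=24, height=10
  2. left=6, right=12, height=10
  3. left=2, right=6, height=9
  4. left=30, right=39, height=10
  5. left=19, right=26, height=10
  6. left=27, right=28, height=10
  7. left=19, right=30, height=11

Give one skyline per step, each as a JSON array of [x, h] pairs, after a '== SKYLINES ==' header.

== SKYLINES ==
[[6,10],[24,0]]
[[6,10],[24,0]]
[[2,9],[6,10],[24,0]]
[[2,9],[6,10],[24,0],[30,10],[39,0]]
[[2,9],[6,10],[26,0],[30,10],[39,0]]
[[2,9],[6,10],[26,0],[27,10],[28,0],[30,10],[39,0]]
[[2,9],[6,10],[19,11],[30,10],[39,0]]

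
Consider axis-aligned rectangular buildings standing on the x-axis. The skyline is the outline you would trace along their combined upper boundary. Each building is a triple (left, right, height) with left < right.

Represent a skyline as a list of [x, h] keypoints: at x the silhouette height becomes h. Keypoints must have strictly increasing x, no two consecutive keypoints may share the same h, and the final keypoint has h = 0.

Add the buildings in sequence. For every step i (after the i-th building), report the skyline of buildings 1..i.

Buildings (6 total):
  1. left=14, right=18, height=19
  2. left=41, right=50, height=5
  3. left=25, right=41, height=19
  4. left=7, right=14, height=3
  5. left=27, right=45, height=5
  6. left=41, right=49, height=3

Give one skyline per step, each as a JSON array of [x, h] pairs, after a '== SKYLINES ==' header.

== SKYLINES ==
[[14,19],[18,0]]
[[14,19],[18,0],[41,5],[50,0]]
[[14,19],[18,0],[25,19],[41,5],[50,0]]
[[7,3],[14,19],[18,0],[25,19],[41,5],[50,0]]
[[7,3],[14,19],[18,0],[25,19],[41,5],[50,0]]
[[7,3],[14,19],[18,0],[25,19],[41,5],[50,0]]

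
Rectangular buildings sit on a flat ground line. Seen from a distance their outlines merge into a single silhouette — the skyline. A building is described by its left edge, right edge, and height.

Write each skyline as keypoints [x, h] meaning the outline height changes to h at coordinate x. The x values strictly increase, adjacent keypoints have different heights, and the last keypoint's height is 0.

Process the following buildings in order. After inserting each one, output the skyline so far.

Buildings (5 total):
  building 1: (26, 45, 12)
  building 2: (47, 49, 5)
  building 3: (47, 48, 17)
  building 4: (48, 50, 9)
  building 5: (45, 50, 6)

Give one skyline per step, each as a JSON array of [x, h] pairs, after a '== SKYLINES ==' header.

== SKYLINES ==
[[26,12],[45,0]]
[[26,12],[45,0],[47,5],[49,0]]
[[26,12],[45,0],[47,17],[48,5],[49,0]]
[[26,12],[45,0],[47,17],[48,9],[50,0]]
[[26,12],[45,6],[47,17],[48,9],[50,0]]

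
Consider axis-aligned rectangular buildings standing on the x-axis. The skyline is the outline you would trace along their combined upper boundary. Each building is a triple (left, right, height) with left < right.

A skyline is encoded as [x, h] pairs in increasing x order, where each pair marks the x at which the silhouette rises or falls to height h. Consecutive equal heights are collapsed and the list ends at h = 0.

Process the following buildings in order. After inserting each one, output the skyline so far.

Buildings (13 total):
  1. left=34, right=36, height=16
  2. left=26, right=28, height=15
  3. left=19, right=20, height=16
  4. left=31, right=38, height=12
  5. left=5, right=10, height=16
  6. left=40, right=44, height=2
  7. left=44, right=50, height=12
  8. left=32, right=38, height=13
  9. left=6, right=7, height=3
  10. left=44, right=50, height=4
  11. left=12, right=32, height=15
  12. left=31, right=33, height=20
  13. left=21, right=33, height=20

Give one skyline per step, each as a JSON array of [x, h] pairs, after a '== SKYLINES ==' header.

== SKYLINES ==
[[34,16],[36,0]]
[[26,15],[28,0],[34,16],[36,0]]
[[19,16],[20,0],[26,15],[28,0],[34,16],[36,0]]
[[19,16],[20,0],[26,15],[28,0],[31,12],[34,16],[36,12],[38,0]]
[[5,16],[10,0],[19,16],[20,0],[26,15],[28,0],[31,12],[34,16],[36,12],[38,0]]
[[5,16],[10,0],[19,16],[20,0],[26,15],[28,0],[31,12],[34,16],[36,12],[38,0],[40,2],[44,0]]
[[5,16],[10,0],[19,16],[20,0],[26,15],[28,0],[31,12],[34,16],[36,12],[38,0],[40,2],[44,12],[50,0]]
[[5,16],[10,0],[19,16],[20,0],[26,15],[28,0],[31,12],[32,13],[34,16],[36,13],[38,0],[40,2],[44,12],[50,0]]
[[5,16],[10,0],[19,16],[20,0],[26,15],[28,0],[31,12],[32,13],[34,16],[36,13],[38,0],[40,2],[44,12],[50,0]]
[[5,16],[10,0],[19,16],[20,0],[26,15],[28,0],[31,12],[32,13],[34,16],[36,13],[38,0],[40,2],[44,12],[50,0]]
[[5,16],[10,0],[12,15],[19,16],[20,15],[32,13],[34,16],[36,13],[38,0],[40,2],[44,12],[50,0]]
[[5,16],[10,0],[12,15],[19,16],[20,15],[31,20],[33,13],[34,16],[36,13],[38,0],[40,2],[44,12],[50,0]]
[[5,16],[10,0],[12,15],[19,16],[20,15],[21,20],[33,13],[34,16],[36,13],[38,0],[40,2],[44,12],[50,0]]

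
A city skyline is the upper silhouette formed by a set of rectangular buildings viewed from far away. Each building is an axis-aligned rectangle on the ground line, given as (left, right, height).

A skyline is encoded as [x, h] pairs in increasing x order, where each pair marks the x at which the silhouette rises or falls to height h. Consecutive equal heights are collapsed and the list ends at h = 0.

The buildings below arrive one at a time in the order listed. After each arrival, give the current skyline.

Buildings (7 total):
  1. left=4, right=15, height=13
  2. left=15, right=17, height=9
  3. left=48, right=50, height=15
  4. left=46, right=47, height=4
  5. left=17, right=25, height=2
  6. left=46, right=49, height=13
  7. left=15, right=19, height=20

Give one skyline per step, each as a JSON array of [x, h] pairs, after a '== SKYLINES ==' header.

== SKYLINES ==
[[4,13],[15,0]]
[[4,13],[15,9],[17,0]]
[[4,13],[15,9],[17,0],[48,15],[50,0]]
[[4,13],[15,9],[17,0],[46,4],[47,0],[48,15],[50,0]]
[[4,13],[15,9],[17,2],[25,0],[46,4],[47,0],[48,15],[50,0]]
[[4,13],[15,9],[17,2],[25,0],[46,13],[48,15],[50,0]]
[[4,13],[15,20],[19,2],[25,0],[46,13],[48,15],[50,0]]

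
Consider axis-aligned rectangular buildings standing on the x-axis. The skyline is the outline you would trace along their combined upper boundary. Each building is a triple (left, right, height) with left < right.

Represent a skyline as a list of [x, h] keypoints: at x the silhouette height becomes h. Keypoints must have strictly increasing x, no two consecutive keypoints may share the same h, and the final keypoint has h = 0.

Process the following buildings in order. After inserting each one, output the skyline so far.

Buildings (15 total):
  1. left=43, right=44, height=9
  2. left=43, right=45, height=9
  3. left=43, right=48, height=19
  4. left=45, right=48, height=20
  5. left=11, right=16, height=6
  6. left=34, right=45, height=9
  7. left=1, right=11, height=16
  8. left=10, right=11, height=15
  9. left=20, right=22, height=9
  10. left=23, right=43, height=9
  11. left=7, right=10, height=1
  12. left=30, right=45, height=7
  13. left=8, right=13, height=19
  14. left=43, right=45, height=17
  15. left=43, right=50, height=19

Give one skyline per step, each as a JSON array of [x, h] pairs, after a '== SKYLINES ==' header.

== SKYLINES ==
[[43,9],[44,0]]
[[43,9],[45,0]]
[[43,19],[48,0]]
[[43,19],[45,20],[48,0]]
[[11,6],[16,0],[43,19],[45,20],[48,0]]
[[11,6],[16,0],[34,9],[43,19],[45,20],[48,0]]
[[1,16],[11,6],[16,0],[34,9],[43,19],[45,20],[48,0]]
[[1,16],[11,6],[16,0],[34,9],[43,19],[45,20],[48,0]]
[[1,16],[11,6],[16,0],[20,9],[22,0],[34,9],[43,19],[45,20],[48,0]]
[[1,16],[11,6],[16,0],[20,9],[22,0],[23,9],[43,19],[45,20],[48,0]]
[[1,16],[11,6],[16,0],[20,9],[22,0],[23,9],[43,19],[45,20],[48,0]]
[[1,16],[11,6],[16,0],[20,9],[22,0],[23,9],[43,19],[45,20],[48,0]]
[[1,16],[8,19],[13,6],[16,0],[20,9],[22,0],[23,9],[43,19],[45,20],[48,0]]
[[1,16],[8,19],[13,6],[16,0],[20,9],[22,0],[23,9],[43,19],[45,20],[48,0]]
[[1,16],[8,19],[13,6],[16,0],[20,9],[22,0],[23,9],[43,19],[45,20],[48,19],[50,0]]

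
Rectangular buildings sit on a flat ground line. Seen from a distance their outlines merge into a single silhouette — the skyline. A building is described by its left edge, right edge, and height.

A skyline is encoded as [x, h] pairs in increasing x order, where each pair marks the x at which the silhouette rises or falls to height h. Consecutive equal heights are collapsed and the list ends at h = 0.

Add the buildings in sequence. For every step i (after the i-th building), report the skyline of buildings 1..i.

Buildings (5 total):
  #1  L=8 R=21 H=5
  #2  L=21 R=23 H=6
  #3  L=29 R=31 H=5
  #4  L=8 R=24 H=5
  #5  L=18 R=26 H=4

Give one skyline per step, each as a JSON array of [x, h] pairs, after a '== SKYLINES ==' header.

== SKYLINES ==
[[8,5],[21,0]]
[[8,5],[21,6],[23,0]]
[[8,5],[21,6],[23,0],[29,5],[31,0]]
[[8,5],[21,6],[23,5],[24,0],[29,5],[31,0]]
[[8,5],[21,6],[23,5],[24,4],[26,0],[29,5],[31,0]]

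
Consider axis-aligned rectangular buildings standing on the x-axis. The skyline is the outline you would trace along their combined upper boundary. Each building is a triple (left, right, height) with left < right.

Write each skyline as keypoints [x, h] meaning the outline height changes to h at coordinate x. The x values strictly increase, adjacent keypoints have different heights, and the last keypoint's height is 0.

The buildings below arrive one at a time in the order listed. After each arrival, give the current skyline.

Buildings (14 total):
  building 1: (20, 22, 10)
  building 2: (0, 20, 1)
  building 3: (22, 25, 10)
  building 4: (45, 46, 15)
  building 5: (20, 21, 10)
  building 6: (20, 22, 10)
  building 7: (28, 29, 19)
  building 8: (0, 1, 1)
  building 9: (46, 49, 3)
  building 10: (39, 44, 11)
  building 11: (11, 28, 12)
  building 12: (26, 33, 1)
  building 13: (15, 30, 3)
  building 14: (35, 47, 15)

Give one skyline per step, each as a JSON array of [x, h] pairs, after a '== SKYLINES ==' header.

== SKYLINES ==
[[20,10],[22,0]]
[[0,1],[20,10],[22,0]]
[[0,1],[20,10],[25,0]]
[[0,1],[20,10],[25,0],[45,15],[46,0]]
[[0,1],[20,10],[25,0],[45,15],[46,0]]
[[0,1],[20,10],[25,0],[45,15],[46,0]]
[[0,1],[20,10],[25,0],[28,19],[29,0],[45,15],[46,0]]
[[0,1],[20,10],[25,0],[28,19],[29,0],[45,15],[46,0]]
[[0,1],[20,10],[25,0],[28,19],[29,0],[45,15],[46,3],[49,0]]
[[0,1],[20,10],[25,0],[28,19],[29,0],[39,11],[44,0],[45,15],[46,3],[49,0]]
[[0,1],[11,12],[28,19],[29,0],[39,11],[44,0],[45,15],[46,3],[49,0]]
[[0,1],[11,12],[28,19],[29,1],[33,0],[39,11],[44,0],[45,15],[46,3],[49,0]]
[[0,1],[11,12],[28,19],[29,3],[30,1],[33,0],[39,11],[44,0],[45,15],[46,3],[49,0]]
[[0,1],[11,12],[28,19],[29,3],[30,1],[33,0],[35,15],[47,3],[49,0]]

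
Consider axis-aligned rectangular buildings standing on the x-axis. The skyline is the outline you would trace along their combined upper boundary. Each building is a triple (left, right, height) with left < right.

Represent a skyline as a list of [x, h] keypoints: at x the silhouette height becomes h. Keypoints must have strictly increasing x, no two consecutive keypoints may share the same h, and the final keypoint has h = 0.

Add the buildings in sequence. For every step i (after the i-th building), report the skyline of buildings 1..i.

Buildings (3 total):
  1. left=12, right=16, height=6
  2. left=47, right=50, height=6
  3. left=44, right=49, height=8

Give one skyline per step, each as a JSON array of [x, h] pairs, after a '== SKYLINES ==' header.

== SKYLINES ==
[[12,6],[16,0]]
[[12,6],[16,0],[47,6],[50,0]]
[[12,6],[16,0],[44,8],[49,6],[50,0]]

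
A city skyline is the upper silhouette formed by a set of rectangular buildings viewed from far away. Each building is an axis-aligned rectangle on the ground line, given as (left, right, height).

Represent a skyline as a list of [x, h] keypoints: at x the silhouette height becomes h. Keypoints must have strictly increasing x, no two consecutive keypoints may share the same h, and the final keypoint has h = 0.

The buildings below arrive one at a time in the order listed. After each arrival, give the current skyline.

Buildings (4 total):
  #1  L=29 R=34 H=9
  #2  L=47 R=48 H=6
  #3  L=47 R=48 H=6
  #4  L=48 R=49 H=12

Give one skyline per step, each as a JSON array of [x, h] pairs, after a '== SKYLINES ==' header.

== SKYLINES ==
[[29,9],[34,0]]
[[29,9],[34,0],[47,6],[48,0]]
[[29,9],[34,0],[47,6],[48,0]]
[[29,9],[34,0],[47,6],[48,12],[49,0]]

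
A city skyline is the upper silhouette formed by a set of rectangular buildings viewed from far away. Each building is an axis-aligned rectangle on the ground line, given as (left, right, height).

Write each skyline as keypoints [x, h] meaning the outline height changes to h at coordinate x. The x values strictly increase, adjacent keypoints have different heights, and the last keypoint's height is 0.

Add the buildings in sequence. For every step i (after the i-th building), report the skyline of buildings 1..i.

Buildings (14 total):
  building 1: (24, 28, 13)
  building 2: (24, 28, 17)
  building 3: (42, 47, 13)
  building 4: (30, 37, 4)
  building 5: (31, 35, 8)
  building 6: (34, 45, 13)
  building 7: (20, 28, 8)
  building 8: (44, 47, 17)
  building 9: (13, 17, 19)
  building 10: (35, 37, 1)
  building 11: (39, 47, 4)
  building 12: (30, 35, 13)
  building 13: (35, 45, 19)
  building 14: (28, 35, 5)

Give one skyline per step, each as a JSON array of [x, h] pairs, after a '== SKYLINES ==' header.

== SKYLINES ==
[[24,13],[28,0]]
[[24,17],[28,0]]
[[24,17],[28,0],[42,13],[47,0]]
[[24,17],[28,0],[30,4],[37,0],[42,13],[47,0]]
[[24,17],[28,0],[30,4],[31,8],[35,4],[37,0],[42,13],[47,0]]
[[24,17],[28,0],[30,4],[31,8],[34,13],[47,0]]
[[20,8],[24,17],[28,0],[30,4],[31,8],[34,13],[47,0]]
[[20,8],[24,17],[28,0],[30,4],[31,8],[34,13],[44,17],[47,0]]
[[13,19],[17,0],[20,8],[24,17],[28,0],[30,4],[31,8],[34,13],[44,17],[47,0]]
[[13,19],[17,0],[20,8],[24,17],[28,0],[30,4],[31,8],[34,13],[44,17],[47,0]]
[[13,19],[17,0],[20,8],[24,17],[28,0],[30,4],[31,8],[34,13],[44,17],[47,0]]
[[13,19],[17,0],[20,8],[24,17],[28,0],[30,13],[44,17],[47,0]]
[[13,19],[17,0],[20,8],[24,17],[28,0],[30,13],[35,19],[45,17],[47,0]]
[[13,19],[17,0],[20,8],[24,17],[28,5],[30,13],[35,19],[45,17],[47,0]]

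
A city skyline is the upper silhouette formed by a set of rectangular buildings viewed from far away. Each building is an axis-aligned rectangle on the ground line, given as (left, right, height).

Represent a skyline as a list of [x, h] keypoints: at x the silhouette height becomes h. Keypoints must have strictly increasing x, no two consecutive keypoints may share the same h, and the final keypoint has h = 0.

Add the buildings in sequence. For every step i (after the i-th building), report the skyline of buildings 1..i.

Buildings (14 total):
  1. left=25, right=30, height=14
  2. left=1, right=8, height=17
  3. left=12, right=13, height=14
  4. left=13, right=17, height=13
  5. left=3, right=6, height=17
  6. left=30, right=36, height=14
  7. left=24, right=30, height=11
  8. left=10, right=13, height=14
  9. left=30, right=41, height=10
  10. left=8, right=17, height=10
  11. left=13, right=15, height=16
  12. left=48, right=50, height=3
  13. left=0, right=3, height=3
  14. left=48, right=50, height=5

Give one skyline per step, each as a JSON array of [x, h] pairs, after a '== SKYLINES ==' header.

== SKYLINES ==
[[25,14],[30,0]]
[[1,17],[8,0],[25,14],[30,0]]
[[1,17],[8,0],[12,14],[13,0],[25,14],[30,0]]
[[1,17],[8,0],[12,14],[13,13],[17,0],[25,14],[30,0]]
[[1,17],[8,0],[12,14],[13,13],[17,0],[25,14],[30,0]]
[[1,17],[8,0],[12,14],[13,13],[17,0],[25,14],[36,0]]
[[1,17],[8,0],[12,14],[13,13],[17,0],[24,11],[25,14],[36,0]]
[[1,17],[8,0],[10,14],[13,13],[17,0],[24,11],[25,14],[36,0]]
[[1,17],[8,0],[10,14],[13,13],[17,0],[24,11],[25,14],[36,10],[41,0]]
[[1,17],[8,10],[10,14],[13,13],[17,0],[24,11],[25,14],[36,10],[41,0]]
[[1,17],[8,10],[10,14],[13,16],[15,13],[17,0],[24,11],[25,14],[36,10],[41,0]]
[[1,17],[8,10],[10,14],[13,16],[15,13],[17,0],[24,11],[25,14],[36,10],[41,0],[48,3],[50,0]]
[[0,3],[1,17],[8,10],[10,14],[13,16],[15,13],[17,0],[24,11],[25,14],[36,10],[41,0],[48,3],[50,0]]
[[0,3],[1,17],[8,10],[10,14],[13,16],[15,13],[17,0],[24,11],[25,14],[36,10],[41,0],[48,5],[50,0]]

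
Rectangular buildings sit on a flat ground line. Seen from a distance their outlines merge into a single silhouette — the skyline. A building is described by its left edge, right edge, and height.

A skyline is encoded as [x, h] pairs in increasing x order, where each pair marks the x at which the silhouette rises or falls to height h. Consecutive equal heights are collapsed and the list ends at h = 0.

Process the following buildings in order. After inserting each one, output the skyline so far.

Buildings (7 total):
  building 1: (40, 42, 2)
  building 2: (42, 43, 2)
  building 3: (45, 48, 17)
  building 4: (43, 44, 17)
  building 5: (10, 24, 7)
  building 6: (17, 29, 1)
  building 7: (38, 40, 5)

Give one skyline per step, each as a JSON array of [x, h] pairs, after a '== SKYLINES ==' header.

== SKYLINES ==
[[40,2],[42,0]]
[[40,2],[43,0]]
[[40,2],[43,0],[45,17],[48,0]]
[[40,2],[43,17],[44,0],[45,17],[48,0]]
[[10,7],[24,0],[40,2],[43,17],[44,0],[45,17],[48,0]]
[[10,7],[24,1],[29,0],[40,2],[43,17],[44,0],[45,17],[48,0]]
[[10,7],[24,1],[29,0],[38,5],[40,2],[43,17],[44,0],[45,17],[48,0]]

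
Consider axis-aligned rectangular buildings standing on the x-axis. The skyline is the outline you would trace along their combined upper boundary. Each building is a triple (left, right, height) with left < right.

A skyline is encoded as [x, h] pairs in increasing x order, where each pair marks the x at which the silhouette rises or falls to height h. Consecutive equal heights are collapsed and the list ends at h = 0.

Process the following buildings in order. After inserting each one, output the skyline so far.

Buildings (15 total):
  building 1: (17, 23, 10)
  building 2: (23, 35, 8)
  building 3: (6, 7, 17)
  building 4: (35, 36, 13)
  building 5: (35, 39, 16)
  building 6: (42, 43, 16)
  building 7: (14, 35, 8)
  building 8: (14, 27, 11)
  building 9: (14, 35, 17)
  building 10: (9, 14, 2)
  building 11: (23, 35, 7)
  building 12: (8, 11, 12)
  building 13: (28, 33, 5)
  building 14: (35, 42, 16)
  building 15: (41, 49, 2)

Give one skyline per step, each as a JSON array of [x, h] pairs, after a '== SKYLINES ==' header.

== SKYLINES ==
[[17,10],[23,0]]
[[17,10],[23,8],[35,0]]
[[6,17],[7,0],[17,10],[23,8],[35,0]]
[[6,17],[7,0],[17,10],[23,8],[35,13],[36,0]]
[[6,17],[7,0],[17,10],[23,8],[35,16],[39,0]]
[[6,17],[7,0],[17,10],[23,8],[35,16],[39,0],[42,16],[43,0]]
[[6,17],[7,0],[14,8],[17,10],[23,8],[35,16],[39,0],[42,16],[43,0]]
[[6,17],[7,0],[14,11],[27,8],[35,16],[39,0],[42,16],[43,0]]
[[6,17],[7,0],[14,17],[35,16],[39,0],[42,16],[43,0]]
[[6,17],[7,0],[9,2],[14,17],[35,16],[39,0],[42,16],[43,0]]
[[6,17],[7,0],[9,2],[14,17],[35,16],[39,0],[42,16],[43,0]]
[[6,17],[7,0],[8,12],[11,2],[14,17],[35,16],[39,0],[42,16],[43,0]]
[[6,17],[7,0],[8,12],[11,2],[14,17],[35,16],[39,0],[42,16],[43,0]]
[[6,17],[7,0],[8,12],[11,2],[14,17],[35,16],[43,0]]
[[6,17],[7,0],[8,12],[11,2],[14,17],[35,16],[43,2],[49,0]]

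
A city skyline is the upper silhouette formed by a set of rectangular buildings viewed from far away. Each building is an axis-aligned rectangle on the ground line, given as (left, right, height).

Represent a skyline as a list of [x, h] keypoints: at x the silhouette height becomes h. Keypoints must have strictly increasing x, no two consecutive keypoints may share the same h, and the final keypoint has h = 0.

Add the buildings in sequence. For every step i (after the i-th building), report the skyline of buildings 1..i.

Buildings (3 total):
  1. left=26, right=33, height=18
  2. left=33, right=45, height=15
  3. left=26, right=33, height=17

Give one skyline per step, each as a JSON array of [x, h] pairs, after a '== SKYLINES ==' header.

== SKYLINES ==
[[26,18],[33,0]]
[[26,18],[33,15],[45,0]]
[[26,18],[33,15],[45,0]]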